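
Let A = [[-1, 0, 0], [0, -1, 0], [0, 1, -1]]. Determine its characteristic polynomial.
xI - A = [[x + 1, 0, 0], [0, x + 1, 0], [0, -1, x + 1]].

Expanding det(xI - A) along the first row:
det(xI - A) = + (x + 1)·det([[x + 1, 0], [-1, x + 1]]) - (0)·det([[0, 0], [0, x + 1]]) + (0)·det([[0, x + 1], [0, -1]]).

Evaluating gives χ_A(x) = x^3 + 3x^2 + 3x + 1 = (x + 1)^3.

χ_A(x) = (x + 1)^3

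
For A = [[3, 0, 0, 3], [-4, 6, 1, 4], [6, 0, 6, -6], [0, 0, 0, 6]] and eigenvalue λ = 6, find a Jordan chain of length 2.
v_1 = [[0, 0, 1, 0]]^T, v_2 = [[0, 1, 0, 0]]^T

We seek v_1 ∈ ker((A - 6I)^2) \ ker(A - 6I), then set v_{i+1} = (A - 6I) v_i.

One such chain is v_1 = [[0, 0, 1, 0]]^T, v_2 = [[0, 1, 0, 0]]^T. Check: (A - 6I) v_2 = [[0, 0, 0, 0]]^T = 0.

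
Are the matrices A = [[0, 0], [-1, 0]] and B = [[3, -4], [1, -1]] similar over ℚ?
No.

trace(A) = 0 but trace(B) = 2. The trace is a similarity invariant, so A and B are not similar.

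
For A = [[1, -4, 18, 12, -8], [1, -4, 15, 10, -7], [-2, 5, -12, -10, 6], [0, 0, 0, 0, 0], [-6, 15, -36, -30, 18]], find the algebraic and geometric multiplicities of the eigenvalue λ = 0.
The characteristic polynomial is x^4(x - 3), so the factor x appears with exponent 4: the algebraic multiplicity is 4.

rank(A) = 3, so the eigenspace has dimension 5 - 3 = 2: the geometric multiplicity is 2.

Since 2 < 4, A is not diagonalizable.

algebraic multiplicity 4, geometric multiplicity 2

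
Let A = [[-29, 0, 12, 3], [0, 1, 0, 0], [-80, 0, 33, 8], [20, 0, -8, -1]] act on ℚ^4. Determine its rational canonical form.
The invariant factors of A (the non-unit diagonal entries of the Smith normal form of xI - A over ℚ[x]) are x - 1, x - 1, (x - 1)^2, each dividing the next. The characteristic polynomial is their product, (x - 1)^4.

The rational canonical form is the block-diagonal matrix of companion matrices C(f_i):
R = [[1, 0, 0, 0], [0, 1, 0, 0], [0, 0, 0, -1], [0, 0, 1, 2]].

R = [[1, 0, 0, 0], [0, 1, 0, 0], [0, 0, 0, -1], [0, 0, 1, 2]]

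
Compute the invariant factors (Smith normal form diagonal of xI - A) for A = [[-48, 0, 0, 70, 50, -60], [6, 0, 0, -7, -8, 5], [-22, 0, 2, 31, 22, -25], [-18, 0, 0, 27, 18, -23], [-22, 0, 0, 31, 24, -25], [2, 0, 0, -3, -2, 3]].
x - 2, x(x - 2), x(x - 2)^2

The Jordan structure of A has elementary divisors x, x, (x - 2)^2, (x - 2), (x - 2). Arranging the block sizes at each eigenvalue in decreasing order and taking row products gives the invariant factors.

Invariant factors (smallest first, each dividing the next): x - 2, x(x - 2), x(x - 2)^2.

Check: the last factor x(x - 2)^2 is the minimal polynomial, and the product x^2(x - 2)^4 is the characteristic polynomial.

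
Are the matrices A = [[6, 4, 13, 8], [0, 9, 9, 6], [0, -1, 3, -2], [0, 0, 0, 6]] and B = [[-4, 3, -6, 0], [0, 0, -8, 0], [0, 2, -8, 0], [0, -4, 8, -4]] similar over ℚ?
No.

trace(A) = 24 but trace(B) = -16. The trace is a similarity invariant, so A and B are not similar.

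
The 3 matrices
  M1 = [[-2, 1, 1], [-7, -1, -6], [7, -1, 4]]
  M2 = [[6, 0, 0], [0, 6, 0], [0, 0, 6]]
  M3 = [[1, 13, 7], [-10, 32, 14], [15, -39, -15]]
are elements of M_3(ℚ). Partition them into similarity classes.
Characteristic polynomials: χ_{M1} = (x - 5)(x + 2)^2, χ_{M2} = (x - 6)^3, χ_{M3} = (x - 6)^3.

{M1}: invariant factors (x - 5)(x + 2)^2.

{M2}: invariant factors x - 6, x - 6, x - 6.

{M3}: invariant factors x - 6, (x - 6)^2.

Matrices are similar if and only if their invariant-factor lists agree; the partition into similarity classes is {M1}, {M2}, {M3}.

3 classes: {M1}, {M2}, {M3}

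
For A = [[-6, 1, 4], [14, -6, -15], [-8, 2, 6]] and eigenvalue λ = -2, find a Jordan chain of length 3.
We seek v_1 ∈ ker((A + 2I)^3) \ ker((A + 2I)^2), then set v_{i+1} = (A + 2I) v_i.

One such chain is v_1 = [[0, -4, 1]]^T, v_2 = [[0, 1, 0]]^T, v_3 = [[1, -4, 2]]^T. Check: (A + 2I) v_3 = [[0, 0, 0]]^T = 0.

v_1 = [[0, -4, 1]]^T, v_2 = [[0, 1, 0]]^T, v_3 = [[1, -4, 2]]^T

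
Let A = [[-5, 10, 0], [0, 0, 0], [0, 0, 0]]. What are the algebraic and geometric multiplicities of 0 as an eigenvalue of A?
algebraic multiplicity 2, geometric multiplicity 2

The characteristic polynomial is x^2(x + 5), so the factor x appears with exponent 2: the algebraic multiplicity is 2.

rank(A) = 1, so the eigenspace has dimension 3 - 1 = 2: the geometric multiplicity is 2.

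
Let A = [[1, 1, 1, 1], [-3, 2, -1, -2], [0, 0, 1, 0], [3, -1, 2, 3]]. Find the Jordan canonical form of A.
J = [[1, 1, 0, 0], [0, 1, 1, 0], [0, 0, 1, 0], [0, 0, 0, 4]]

The characteristic polynomial is det(xI - A) = (x - 4)(x - 1)^3, so the eigenvalues are 1 (algebraic multiplicity 3), 4 (algebraic multiplicity 1).

For λ = 1: rank(A - I) = 3, rank((A - I)^2) = 2, rank((A - I)^3) = 1. The eigenspace has dimension 4 - 3 = 1, so there is 1 Jordan block; the rank sequence gives block sizes [3].

For λ = 4: algebraic multiplicity 1 gives one 1×1 block.

Assembling the blocks gives the Jordan form J above.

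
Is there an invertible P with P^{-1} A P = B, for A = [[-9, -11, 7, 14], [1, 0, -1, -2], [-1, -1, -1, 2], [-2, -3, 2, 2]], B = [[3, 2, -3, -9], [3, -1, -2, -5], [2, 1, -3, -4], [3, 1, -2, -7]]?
Two matrices over a field are similar if and only if they have the same invariant factors.

Both A and B have characteristic polynomial (x + 2)^4 and minimal polynomial (x + 2)^3. Computing further, both have invariant factors x + 2, (x + 2)^3. Hence A and B are similar.

Yes.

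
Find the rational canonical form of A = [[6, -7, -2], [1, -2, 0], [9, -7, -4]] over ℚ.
The invariant factors of A (the non-unit diagonal entries of the Smith normal form of xI - A over ℚ[x]) are (x - 1)^2(x + 2), each dividing the next. The characteristic polynomial is their product, (x - 1)^2(x + 2).

The rational canonical form is the block-diagonal matrix of companion matrices C(f_i):
R = [[0, 0, -2], [1, 0, 3], [0, 1, 0]].

R = [[0, 0, -2], [1, 0, 3], [0, 1, 0]]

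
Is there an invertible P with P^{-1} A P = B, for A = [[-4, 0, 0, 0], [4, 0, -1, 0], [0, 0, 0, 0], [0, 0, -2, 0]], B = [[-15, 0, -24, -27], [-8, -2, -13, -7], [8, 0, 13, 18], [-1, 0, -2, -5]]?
trace(A) = -4 but trace(B) = -9. The trace is a similarity invariant, so A and B are not similar.

No.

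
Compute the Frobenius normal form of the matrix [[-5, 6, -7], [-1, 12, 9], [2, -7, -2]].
R = [[0, 0, 20], [1, 0, -9], [0, 1, 5]]

The invariant factors of A (the non-unit diagonal entries of the Smith normal form of xI - A over ℚ[x]) are (x - 4)(x^2 - x + 5), each dividing the next. The characteristic polynomial is their product, (x - 4)(x^2 - x + 5).

The rational canonical form is the block-diagonal matrix of companion matrices C(f_i):
R = [[0, 0, 20], [1, 0, -9], [0, 1, 5]].

Note the characteristic polynomial does not split into linear factors over ℚ, so A has no Jordan form over ℚ; the rational canonical form exists over any field.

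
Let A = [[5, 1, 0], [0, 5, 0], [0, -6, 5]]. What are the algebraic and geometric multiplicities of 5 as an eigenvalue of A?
algebraic multiplicity 3, geometric multiplicity 2

The characteristic polynomial is (x - 5)^3, so the factor x - 5 appears with exponent 3: the algebraic multiplicity is 3.

rank(A - 5I) = 1, so the eigenspace has dimension 3 - 1 = 2: the geometric multiplicity is 2.

Since 2 < 3, A is not diagonalizable.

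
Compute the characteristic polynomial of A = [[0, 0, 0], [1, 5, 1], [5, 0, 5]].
χ_A(x) = x(x - 5)^2

xI - A = [[x, 0, 0], [-1, x - 5, -1], [-5, 0, x - 5]].

Expanding det(xI - A) along the first row:
det(xI - A) = + (x)·det([[x - 5, -1], [0, x - 5]]) - (0)·det([[-1, -1], [-5, x - 5]]) + (0)·det([[-1, x - 5], [-5, 0]]).

Evaluating gives χ_A(x) = x^3 - 10x^2 + 25x = x(x - 5)^2.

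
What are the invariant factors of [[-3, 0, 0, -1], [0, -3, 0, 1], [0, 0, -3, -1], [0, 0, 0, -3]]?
x + 3, x + 3, (x + 3)^2

The Jordan structure of A has elementary divisors (x + 3)^2, (x + 3), (x + 3). Arranging the block sizes at each eigenvalue in decreasing order and taking row products gives the invariant factors.

Invariant factors (smallest first, each dividing the next): x + 3, x + 3, (x + 3)^2.

Check: the last factor (x + 3)^2 is the minimal polynomial, and the product (x + 3)^4 is the characteristic polynomial.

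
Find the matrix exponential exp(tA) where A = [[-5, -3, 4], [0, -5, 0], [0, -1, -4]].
A has Jordan form J = [[-5, 1, 0], [0, -5, 0], [0, 0, -4]] with A = PJP^{-1}, so e^{tA} = P e^{tJ} P^{-1}.

For a Jordan block J_k(λ), e^{tJ_k(λ)} = e^{λt} · (I + tN + t^2 N^2/2! + ... + t^{k-1} N^{k-1}/(k-1)!) where N is the nilpotent superdiagonal part.

Assembling the blocks and conjugating back gives the entries of e^{tA} as shown above.

e^{tA} = [[e^{-5*t}, (t - 4*e^{t} + 4)*e^{-5*t}, (4*e^{t} - 4)*e^{-5*t}], [0, e^{-5*t}, 0], [0, (1 - e^{t})*e^{-5*t}, e^{-4*t}]]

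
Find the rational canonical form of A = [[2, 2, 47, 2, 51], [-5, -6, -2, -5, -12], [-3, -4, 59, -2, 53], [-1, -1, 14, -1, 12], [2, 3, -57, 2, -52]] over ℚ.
R = [[0, 0, 0, 0, 75], [1, 0, 0, 0, 55], [0, 1, 0, 0, 1], [0, 0, 1, 0, 12], [0, 0, 0, 1, 2]]

The invariant factors of A (the non-unit diagonal entries of the Smith normal form of xI - A over ℚ[x]) are (x - 5)(x + 3)(x^3 + 3x + 5), each dividing the next. The characteristic polynomial is their product, (x - 5)(x + 3)(x^3 + 3x + 5).

The rational canonical form is the block-diagonal matrix of companion matrices C(f_i):
R = [[0, 0, 0, 0, 75], [1, 0, 0, 0, 55], [0, 1, 0, 0, 1], [0, 0, 1, 0, 12], [0, 0, 0, 1, 2]].

Note the characteristic polynomial does not split into linear factors over ℚ, so A has no Jordan form over ℚ; the rational canonical form exists over any field.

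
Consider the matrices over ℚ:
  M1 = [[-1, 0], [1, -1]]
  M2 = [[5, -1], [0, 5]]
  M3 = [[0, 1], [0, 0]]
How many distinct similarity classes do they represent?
3 classes: {M1}, {M2}, {M3}

Characteristic polynomials: χ_{M1} = (x + 1)^2, χ_{M2} = (x - 5)^2, χ_{M3} = x^2.

{M1}: invariant factors (x + 1)^2.

{M2}: invariant factors (x - 5)^2.

{M3}: invariant factors x^2.

Matrices are similar if and only if their invariant-factor lists agree; the partition into similarity classes is {M1}, {M2}, {M3}.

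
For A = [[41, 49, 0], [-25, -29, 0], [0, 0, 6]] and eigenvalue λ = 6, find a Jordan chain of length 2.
We seek v_1 ∈ ker((A - 6I)^2) \ ker(A - 6I), then set v_{i+1} = (A - 6I) v_i.

One such chain is v_1 = [[-4, 3, 0]]^T, v_2 = [[7, -5, 0]]^T. Check: (A - 6I) v_2 = [[0, 0, 0]]^T = 0.

v_1 = [[-4, 3, 0]]^T, v_2 = [[7, -5, 0]]^T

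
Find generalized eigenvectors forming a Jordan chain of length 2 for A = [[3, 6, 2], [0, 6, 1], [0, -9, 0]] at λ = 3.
We seek v_1 ∈ ker((A - 3I)^2) \ ker(A - 3I), then set v_{i+1} = (A - 3I) v_i.

One such chain is v_1 = [[-2, -1, 2]]^T, v_2 = [[-2, -1, 3]]^T. Check: (A - 3I) v_2 = [[0, 0, 0]]^T = 0.

v_1 = [[-2, -1, 2]]^T, v_2 = [[-2, -1, 3]]^T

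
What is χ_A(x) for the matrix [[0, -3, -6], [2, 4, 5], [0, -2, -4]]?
χ_A(x) = x^3

xI - A = [[x, 3, 6], [-2, x - 4, -5], [0, 2, x + 4]].

Expanding det(xI - A) along the first row:
det(xI - A) = + (x)·det([[x - 4, -5], [2, x + 4]]) - (3)·det([[-2, -5], [0, x + 4]]) + (6)·det([[-2, x - 4], [0, 2]]).

Evaluating gives χ_A(x) = x^3.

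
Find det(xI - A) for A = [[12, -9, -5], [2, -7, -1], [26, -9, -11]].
xI - A = [[x - 12, 9, 5], [-2, x + 7, 1], [-26, 9, x + 11]].

Expanding det(xI - A) along the first row:
det(xI - A) = + (x - 12)·det([[x + 7, 1], [9, x + 11]]) - (9)·det([[-2, 1], [-26, x + 11]]) + (5)·det([[-2, x + 7], [-26, 9]]).

Evaluating gives χ_A(x) = x^3 + 6x^2 - 32 = (x - 2)(x + 4)^2.

χ_A(x) = (x - 2)(x + 4)^2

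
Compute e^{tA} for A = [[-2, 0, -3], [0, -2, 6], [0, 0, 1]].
e^{tA} = [[e^{-2*t}, 0, -e^{t} + e^{-2*t}], [0, e^{-2*t}, 2*e^{t} - 2*e^{-2*t}], [0, 0, e^{t}]]

A has Jordan form J = [[-2, 0, 0], [0, -2, 0], [0, 0, 1]] with A = PJP^{-1}, so e^{tA} = P e^{tJ} P^{-1}.

For a Jordan block J_k(λ), e^{tJ_k(λ)} = e^{λt} · (I + tN + t^2 N^2/2! + ... + t^{k-1} N^{k-1}/(k-1)!) where N is the nilpotent superdiagonal part.

Assembling the blocks and conjugating back gives the entries of e^{tA} as shown above.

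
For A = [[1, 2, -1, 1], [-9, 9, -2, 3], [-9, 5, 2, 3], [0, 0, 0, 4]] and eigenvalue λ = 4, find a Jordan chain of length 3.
v_1 = [[0, -1, 0, 2]]^T, v_2 = [[0, 1, 1, 0]]^T, v_3 = [[1, 3, 3, 0]]^T

We seek v_1 ∈ ker((A - 4I)^3) \ ker((A - 4I)^2), then set v_{i+1} = (A - 4I) v_i.

One such chain is v_1 = [[0, -1, 0, 2]]^T, v_2 = [[0, 1, 1, 0]]^T, v_3 = [[1, 3, 3, 0]]^T. Check: (A - 4I) v_3 = [[0, 0, 0, 0]]^T = 0.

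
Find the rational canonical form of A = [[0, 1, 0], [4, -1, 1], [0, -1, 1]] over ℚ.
The invariant factors of A (the non-unit diagonal entries of the Smith normal form of xI - A over ℚ[x]) are x^3 - 4x + 4, each dividing the next. The characteristic polynomial is their product, x^3 - 4x + 4.

The rational canonical form is the block-diagonal matrix of companion matrices C(f_i):
R = [[0, 0, -4], [1, 0, 4], [0, 1, 0]].

Note the characteristic polynomial does not split into linear factors over ℚ, so A has no Jordan form over ℚ; the rational canonical form exists over any field.

R = [[0, 0, -4], [1, 0, 4], [0, 1, 0]]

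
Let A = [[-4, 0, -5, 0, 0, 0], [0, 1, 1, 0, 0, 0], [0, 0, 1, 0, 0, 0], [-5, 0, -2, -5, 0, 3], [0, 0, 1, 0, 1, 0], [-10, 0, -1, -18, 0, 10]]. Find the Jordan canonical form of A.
The characteristic polynomial is det(xI - A) = (x - 4)(x - 1)^4(x + 4), so the eigenvalues are -4 (algebraic multiplicity 1), 1 (algebraic multiplicity 4), 4 (algebraic multiplicity 1).

For λ = -4: algebraic multiplicity 1 gives one 1×1 block.

For λ = 1: rank(A - I) = 3, rank((A - I)^2) = 2. The eigenspace has dimension 6 - 3 = 3, so there are 3 Jordan blocks; the rank sequence gives block sizes [2, 1, 1].

For λ = 4: algebraic multiplicity 1 gives one 1×1 block.

Assembling the blocks gives the Jordan form J above.

J = [[-4, 0, 0, 0, 0, 0], [0, 1, 1, 0, 0, 0], [0, 0, 1, 0, 0, 0], [0, 0, 0, 1, 0, 0], [0, 0, 0, 0, 1, 0], [0, 0, 0, 0, 0, 4]]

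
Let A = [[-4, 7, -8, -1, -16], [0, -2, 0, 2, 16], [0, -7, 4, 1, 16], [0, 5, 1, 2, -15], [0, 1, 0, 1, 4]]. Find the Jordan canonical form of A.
The characteristic polynomial is det(xI - A) = (x - 4)^3(x + 4)^2, so the eigenvalues are -4 (algebraic multiplicity 2), 4 (algebraic multiplicity 3).

For λ = -4: rank(A + 4I) = 3. The eigenspace has dimension 5 - 3 = 2, so there are 2 Jordan blocks; the rank sequence gives block sizes [1, 1].

For λ = 4: rank(A - 4I) = 4, rank((A - 4I)^2) = 3, rank((A - 4I)^3) = 2. The eigenspace has dimension 5 - 4 = 1, so there is 1 Jordan block; the rank sequence gives block sizes [3].

Assembling the blocks gives the Jordan form J above.

J = [[-4, 0, 0, 0, 0], [0, -4, 0, 0, 0], [0, 0, 4, 1, 0], [0, 0, 0, 4, 1], [0, 0, 0, 0, 4]]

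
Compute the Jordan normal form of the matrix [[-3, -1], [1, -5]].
J = [[-4, 1], [0, -4]]

The characteristic polynomial is det(xI - A) = (x + 4)^2, so the eigenvalues are -4 (algebraic multiplicity 2).

For λ = -4: rank(A + 4I) = 1, rank((A + 4I)^2) = 0. The eigenspace has dimension 2 - 1 = 1, so there is 1 Jordan block; the rank sequence gives block sizes [2].

Assembling the blocks gives the Jordan form J above.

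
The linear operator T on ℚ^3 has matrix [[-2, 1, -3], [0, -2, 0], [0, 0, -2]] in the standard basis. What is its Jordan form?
J = [[-2, 1, 0], [0, -2, 0], [0, 0, -2]]

The characteristic polynomial is det(xI - A) = (x + 2)^3, so the eigenvalues are -2 (algebraic multiplicity 3).

For λ = -2: rank(A + 2I) = 1, rank((A + 2I)^2) = 0. The eigenspace has dimension 3 - 1 = 2, so there are 2 Jordan blocks; the rank sequence gives block sizes [2, 1].

Assembling the blocks gives the Jordan form J above.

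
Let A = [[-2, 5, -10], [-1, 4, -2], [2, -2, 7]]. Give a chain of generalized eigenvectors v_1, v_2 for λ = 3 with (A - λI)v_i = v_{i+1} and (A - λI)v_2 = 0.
We seek v_1 ∈ ker((A - 3I)^2) \ ker(A - 3I), then set v_{i+1} = (A - 3I) v_i.

One such chain is v_1 = [[2, 1, -1]]^T, v_2 = [[5, 1, -2]]^T. Check: (A - 3I) v_2 = [[0, 0, 0]]^T = 0.

v_1 = [[2, 1, -1]]^T, v_2 = [[5, 1, -2]]^T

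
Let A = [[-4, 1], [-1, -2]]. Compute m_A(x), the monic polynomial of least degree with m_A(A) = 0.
m_A(x) = (x + 3)^2

The characteristic polynomial factors as (x + 3)^2. The minimal polynomial is ∏(x - λ)^{k_λ} where k_λ is the size of the largest Jordan block at λ.

For λ = -3: rank(A + 3I) = 1, and the largest Jordan block has size 2 (the smallest k with rank((A + 3I)^k) = rank((A + 3I)^(k+1))).

So m_A(x) = (x + 3)^2.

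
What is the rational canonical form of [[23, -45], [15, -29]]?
The invariant factors of A (the non-unit diagonal entries of the Smith normal form of xI - A over ℚ[x]) are (x + 2)(x + 4), each dividing the next. The characteristic polynomial is their product, (x + 2)(x + 4).

The rational canonical form is the block-diagonal matrix of companion matrices C(f_i):
R = [[0, -8], [1, -6]].

R = [[0, -8], [1, -6]]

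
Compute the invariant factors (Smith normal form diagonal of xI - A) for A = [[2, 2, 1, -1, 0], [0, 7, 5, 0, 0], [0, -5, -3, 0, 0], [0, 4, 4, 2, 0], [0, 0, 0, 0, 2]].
x - 2, x - 2, (x - 2)^3

The Jordan structure of A has elementary divisors (x - 2)^3, (x - 2), (x - 2). Arranging the block sizes at each eigenvalue in decreasing order and taking row products gives the invariant factors.

Invariant factors (smallest first, each dividing the next): x - 2, x - 2, (x - 2)^3.

Check: the last factor (x - 2)^3 is the minimal polynomial, and the product (x - 2)^5 is the characteristic polynomial.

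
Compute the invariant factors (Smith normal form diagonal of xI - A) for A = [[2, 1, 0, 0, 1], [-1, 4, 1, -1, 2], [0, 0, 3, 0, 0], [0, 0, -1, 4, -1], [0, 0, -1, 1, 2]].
The Jordan structure of A has elementary divisors (x - 3)^2, (x - 3)^2, (x - 3). Arranging the block sizes at each eigenvalue in decreasing order and taking row products gives the invariant factors.

Invariant factors (smallest first, each dividing the next): x - 3, (x - 3)^2, (x - 3)^2.

Check: the last factor (x - 3)^2 is the minimal polynomial, and the product (x - 3)^5 is the characteristic polynomial.

x - 3, (x - 3)^2, (x - 3)^2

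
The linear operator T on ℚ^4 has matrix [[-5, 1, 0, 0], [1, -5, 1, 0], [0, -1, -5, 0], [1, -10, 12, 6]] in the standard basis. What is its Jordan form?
J = [[-5, 1, 0, 0], [0, -5, 1, 0], [0, 0, -5, 0], [0, 0, 0, 6]]

The characteristic polynomial is det(xI - A) = (x - 6)(x + 5)^3, so the eigenvalues are -5 (algebraic multiplicity 3), 6 (algebraic multiplicity 1).

For λ = -5: rank(A + 5I) = 3, rank((A + 5I)^2) = 2, rank((A + 5I)^3) = 1. The eigenspace has dimension 4 - 3 = 1, so there is 1 Jordan block; the rank sequence gives block sizes [3].

For λ = 6: algebraic multiplicity 1 gives one 1×1 block.

Assembling the blocks gives the Jordan form J above.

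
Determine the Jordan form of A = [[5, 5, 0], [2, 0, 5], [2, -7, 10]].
The characteristic polynomial is det(xI - A) = (x - 5)^3, so the eigenvalues are 5 (algebraic multiplicity 3).

For λ = 5: rank(A - 5I) = 2, rank((A - 5I)^2) = 1, rank((A - 5I)^3) = 0. The eigenspace has dimension 3 - 2 = 1, so there is 1 Jordan block; the rank sequence gives block sizes [3].

Assembling the blocks gives the Jordan form J above.

J = [[5, 1, 0], [0, 5, 1], [0, 0, 5]]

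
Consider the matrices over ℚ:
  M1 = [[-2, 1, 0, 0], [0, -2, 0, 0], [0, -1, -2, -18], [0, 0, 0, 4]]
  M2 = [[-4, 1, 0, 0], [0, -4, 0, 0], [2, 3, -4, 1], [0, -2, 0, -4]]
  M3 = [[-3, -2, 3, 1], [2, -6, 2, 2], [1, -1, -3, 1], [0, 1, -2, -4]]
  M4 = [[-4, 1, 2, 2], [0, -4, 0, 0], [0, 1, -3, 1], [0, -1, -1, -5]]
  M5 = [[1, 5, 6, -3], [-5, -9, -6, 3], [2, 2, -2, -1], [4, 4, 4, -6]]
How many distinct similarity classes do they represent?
2 classes: {M1}, {M2, M3, M4, M5}

Characteristic polynomials: χ_{M1} = (x - 4)(x + 2)^3, χ_{M2} = (x + 4)^4, χ_{M3} = (x + 4)^4, χ_{M4} = (x + 4)^4, χ_{M5} = (x + 4)^4.

{M1}: invariant factors x + 2, (x - 4)(x + 2)^2.

{M2, M3, M4, M5}: invariant factors (x + 4)^2, (x + 4)^2.

Matrices are similar if and only if their invariant-factor lists agree; the partition into similarity classes is {M1}, {M2, M3, M4, M5}.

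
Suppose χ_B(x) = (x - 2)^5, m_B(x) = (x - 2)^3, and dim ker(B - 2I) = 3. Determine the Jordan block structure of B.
Jordan blocks: (2, 3), (2, 1), (2, 1)

λ = 2: algebraic multiplicity 5 (exponent in χ_B), largest block size 3 (exponent in m_B), 3 blocks (geometric multiplicity). These force block sizes [3, 1, 1].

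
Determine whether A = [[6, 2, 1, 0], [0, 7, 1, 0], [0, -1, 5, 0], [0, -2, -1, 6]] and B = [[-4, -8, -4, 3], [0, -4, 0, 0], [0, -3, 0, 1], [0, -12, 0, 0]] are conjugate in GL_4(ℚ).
No.

trace(A) = 24 but trace(B) = -8. The trace is a similarity invariant, so A and B are not similar.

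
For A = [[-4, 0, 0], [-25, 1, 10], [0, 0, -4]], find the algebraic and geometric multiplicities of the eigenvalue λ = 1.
algebraic multiplicity 1, geometric multiplicity 1

The characteristic polynomial is (x - 1)(x + 4)^2, so the factor x - 1 appears with exponent 1: the algebraic multiplicity is 1.

rank(A - I) = 2, so the eigenspace has dimension 3 - 2 = 1: the geometric multiplicity is 1.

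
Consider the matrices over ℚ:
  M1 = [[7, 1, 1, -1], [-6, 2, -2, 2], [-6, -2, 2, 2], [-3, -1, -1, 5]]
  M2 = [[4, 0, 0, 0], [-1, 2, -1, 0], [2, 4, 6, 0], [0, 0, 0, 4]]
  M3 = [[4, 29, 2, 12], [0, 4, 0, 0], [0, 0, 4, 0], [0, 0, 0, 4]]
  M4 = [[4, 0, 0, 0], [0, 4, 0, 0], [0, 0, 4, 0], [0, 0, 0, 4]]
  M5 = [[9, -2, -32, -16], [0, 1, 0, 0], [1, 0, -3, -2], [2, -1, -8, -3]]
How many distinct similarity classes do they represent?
Characteristic polynomials: χ_{M1} = (x - 4)^4, χ_{M2} = (x - 4)^4, χ_{M3} = (x - 4)^4, χ_{M4} = (x - 4)^4, χ_{M5} = (x - 1)^4.

{M1, M2, M3}: invariant factors x - 4, x - 4, (x - 4)^2.

{M4}: invariant factors x - 4, x - 4, x - 4, x - 4.

{M5}: invariant factors (x - 1)^2, (x - 1)^2.

Matrices are similar if and only if their invariant-factor lists agree; the partition into similarity classes is {M1, M2, M3}, {M4}, {M5}.

3 classes: {M1, M2, M3}, {M4}, {M5}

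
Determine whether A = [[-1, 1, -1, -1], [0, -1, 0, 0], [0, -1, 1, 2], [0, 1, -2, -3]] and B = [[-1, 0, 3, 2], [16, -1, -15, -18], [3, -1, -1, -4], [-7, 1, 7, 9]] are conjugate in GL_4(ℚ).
trace(A) = -4 but trace(B) = 6. The trace is a similarity invariant, so A and B are not similar.

No.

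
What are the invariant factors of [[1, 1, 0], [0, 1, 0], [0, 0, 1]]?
The Jordan structure of A has elementary divisors (x - 1)^2, (x - 1). Arranging the block sizes at each eigenvalue in decreasing order and taking row products gives the invariant factors.

Invariant factors (smallest first, each dividing the next): x - 1, (x - 1)^2.

Check: the last factor (x - 1)^2 is the minimal polynomial, and the product (x - 1)^3 is the characteristic polynomial.

x - 1, (x - 1)^2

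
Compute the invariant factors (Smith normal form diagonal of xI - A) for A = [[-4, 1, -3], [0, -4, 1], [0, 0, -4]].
(x + 4)^3

The Jordan structure of A has elementary divisors (x + 4)^3. Arranging the block sizes at each eigenvalue in decreasing order and taking row products gives the invariant factors.

Invariant factors (smallest first, each dividing the next): (x + 4)^3.

Check: the last factor (x + 4)^3 is the minimal polynomial, and the product (x + 4)^3 is the characteristic polynomial.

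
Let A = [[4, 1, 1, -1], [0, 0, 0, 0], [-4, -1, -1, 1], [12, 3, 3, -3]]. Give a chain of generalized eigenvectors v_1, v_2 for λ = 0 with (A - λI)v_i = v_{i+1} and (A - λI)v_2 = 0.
We seek v_1 ∈ ker(A^2) \ ker(A), then set v_{i+1} = A v_i.

One such chain is v_1 = [[-3, 1, 3, -9]]^T, v_2 = [[1, 0, -1, 3]]^T. Check: A v_2 = [[0, 0, 0, 0]]^T = 0.

v_1 = [[-3, 1, 3, -9]]^T, v_2 = [[1, 0, -1, 3]]^T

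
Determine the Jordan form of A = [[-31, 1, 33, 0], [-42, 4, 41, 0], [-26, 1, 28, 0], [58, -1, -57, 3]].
J = [[-5, 0, 0, 0], [0, 3, 1, 0], [0, 0, 3, 0], [0, 0, 0, 3]]

The characteristic polynomial is det(xI - A) = (x - 3)^3(x + 5), so the eigenvalues are -5 (algebraic multiplicity 1), 3 (algebraic multiplicity 3).

For λ = -5: algebraic multiplicity 1 gives one 1×1 block.

For λ = 3: rank(A - 3I) = 2, rank((A - 3I)^2) = 1. The eigenspace has dimension 4 - 2 = 2, so there are 2 Jordan blocks; the rank sequence gives block sizes [2, 1].

Assembling the blocks gives the Jordan form J above.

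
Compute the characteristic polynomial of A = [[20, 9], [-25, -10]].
χ_A(x) = (x - 5)^2

xI - A = [[x - 20, -9], [25, x + 10]].

Expanding det(xI - A) along the first row:
det(xI - A) = + (x - 20)·det([[x + 10]]) - (-9)·det([[25]]).

Evaluating gives χ_A(x) = x^2 - 10x + 25 = (x - 5)^2.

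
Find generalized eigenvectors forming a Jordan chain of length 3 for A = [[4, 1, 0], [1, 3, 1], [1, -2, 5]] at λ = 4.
We seek v_1 ∈ ker((A - 4I)^3) \ ker((A - 4I)^2), then set v_{i+1} = (A - 4I) v_i.

One such chain is v_1 = [[-1, 0, 2]]^T, v_2 = [[0, 1, 1]]^T, v_3 = [[1, 0, -1]]^T. Check: (A - 4I) v_3 = [[0, 0, 0]]^T = 0.

v_1 = [[-1, 0, 2]]^T, v_2 = [[0, 1, 1]]^T, v_3 = [[1, 0, -1]]^T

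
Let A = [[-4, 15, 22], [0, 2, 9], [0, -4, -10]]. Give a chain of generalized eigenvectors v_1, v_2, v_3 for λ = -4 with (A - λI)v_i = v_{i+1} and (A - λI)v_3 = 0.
v_1 = [[-2, -1, 1]]^T, v_2 = [[7, 3, -2]]^T, v_3 = [[1, 0, 0]]^T

We seek v_1 ∈ ker((A + 4I)^3) \ ker((A + 4I)^2), then set v_{i+1} = (A + 4I) v_i.

One such chain is v_1 = [[-2, -1, 1]]^T, v_2 = [[7, 3, -2]]^T, v_3 = [[1, 0, 0]]^T. Check: (A + 4I) v_3 = [[0, 0, 0]]^T = 0.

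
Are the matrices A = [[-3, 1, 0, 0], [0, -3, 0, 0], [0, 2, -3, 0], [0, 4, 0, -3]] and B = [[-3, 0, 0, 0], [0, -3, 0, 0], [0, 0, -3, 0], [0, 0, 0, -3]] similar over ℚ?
No.

Both have characteristic polynomial (x + 3)^4, but the minimal polynomial of A is (x + 3)^2 while the minimal polynomial of B is x + 3. The minimal polynomial is a similarity invariant, so A and B are not similar.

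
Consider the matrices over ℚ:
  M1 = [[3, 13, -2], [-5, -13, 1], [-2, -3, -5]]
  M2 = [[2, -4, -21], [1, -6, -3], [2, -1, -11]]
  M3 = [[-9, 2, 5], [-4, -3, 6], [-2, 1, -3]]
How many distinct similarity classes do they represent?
1 class: {M1, M2, M3}

Characteristic polynomials: χ_{M1} = (x + 5)^3, χ_{M2} = (x + 5)^3, χ_{M3} = (x + 5)^3.

{M1, M2, M3}: invariant factors (x + 5)^3.

Matrices are similar if and only if their invariant-factor lists agree; the partition into similarity classes is {M1, M2, M3}.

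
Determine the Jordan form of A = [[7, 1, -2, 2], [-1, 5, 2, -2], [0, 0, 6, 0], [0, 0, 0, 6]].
J = [[6, 1, 0, 0], [0, 6, 0, 0], [0, 0, 6, 0], [0, 0, 0, 6]]

The characteristic polynomial is det(xI - A) = (x - 6)^4, so the eigenvalues are 6 (algebraic multiplicity 4).

For λ = 6: rank(A - 6I) = 1, rank((A - 6I)^2) = 0. The eigenspace has dimension 4 - 1 = 3, so there are 3 Jordan blocks; the rank sequence gives block sizes [2, 1, 1].

Assembling the blocks gives the Jordan form J above.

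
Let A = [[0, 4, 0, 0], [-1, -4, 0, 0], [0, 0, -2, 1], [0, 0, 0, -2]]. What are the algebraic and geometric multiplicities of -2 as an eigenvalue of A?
The characteristic polynomial is (x + 2)^4, so the factor x + 2 appears with exponent 4: the algebraic multiplicity is 4.

rank(A + 2I) = 2, so the eigenspace has dimension 4 - 2 = 2: the geometric multiplicity is 2.

Since 2 < 4, A is not diagonalizable.

algebraic multiplicity 4, geometric multiplicity 2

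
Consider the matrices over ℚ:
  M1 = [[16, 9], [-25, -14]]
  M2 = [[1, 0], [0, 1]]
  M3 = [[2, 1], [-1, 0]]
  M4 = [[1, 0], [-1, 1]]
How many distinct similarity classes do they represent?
Characteristic polynomials: χ_{M1} = (x - 1)^2, χ_{M2} = (x - 1)^2, χ_{M3} = (x - 1)^2, χ_{M4} = (x - 1)^2.

{M1, M3, M4}: invariant factors (x - 1)^2.

{M2}: invariant factors x - 1, x - 1.

Matrices are similar if and only if their invariant-factor lists agree; the partition into similarity classes is {M1, M3, M4}, {M2}.

2 classes: {M1, M3, M4}, {M2}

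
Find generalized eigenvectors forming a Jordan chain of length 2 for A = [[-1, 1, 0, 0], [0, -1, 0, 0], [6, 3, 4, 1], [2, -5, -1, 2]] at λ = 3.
v_1 = [[0, 0, -1, 2]]^T, v_2 = [[0, 0, 1, -1]]^T

We seek v_1 ∈ ker((A - 3I)^2) \ ker(A - 3I), then set v_{i+1} = (A - 3I) v_i.

One such chain is v_1 = [[0, 0, -1, 2]]^T, v_2 = [[0, 0, 1, -1]]^T. Check: (A - 3I) v_2 = [[0, 0, 0, 0]]^T = 0.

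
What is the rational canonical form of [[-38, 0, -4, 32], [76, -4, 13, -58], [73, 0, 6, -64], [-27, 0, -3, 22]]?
The invariant factors of A (the non-unit diagonal entries of the Smith normal form of xI - A over ℚ[x]) are x + 4, (x + 2)(x + 4)^2, each dividing the next. The characteristic polynomial is their product, (x + 2)(x + 4)^3.

The rational canonical form is the block-diagonal matrix of companion matrices C(f_i):
R = [[-4, 0, 0, 0], [0, 0, 0, -32], [0, 1, 0, -32], [0, 0, 1, -10]].

R = [[-4, 0, 0, 0], [0, 0, 0, -32], [0, 1, 0, -32], [0, 0, 1, -10]]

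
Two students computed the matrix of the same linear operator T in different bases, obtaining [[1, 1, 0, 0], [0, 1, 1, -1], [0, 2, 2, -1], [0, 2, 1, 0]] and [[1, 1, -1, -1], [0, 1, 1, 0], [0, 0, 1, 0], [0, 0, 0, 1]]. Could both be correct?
Two matrices over a field are similar if and only if they have the same invariant factors.

Both A and B have characteristic polynomial (x - 1)^4 and minimal polynomial (x - 1)^3. Computing further, both have invariant factors x - 1, (x - 1)^3. Hence A and B are similar.

Yes.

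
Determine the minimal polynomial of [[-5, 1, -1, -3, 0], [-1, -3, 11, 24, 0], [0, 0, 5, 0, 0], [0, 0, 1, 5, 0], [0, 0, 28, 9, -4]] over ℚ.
The characteristic polynomial factors as (x - 5)^2(x + 4)^3. The minimal polynomial is ∏(x - λ)^{k_λ} where k_λ is the size of the largest Jordan block at λ.

For λ = -4: rank(A + 4I) = 3, and the largest Jordan block has size 2 (the smallest k with rank((A + 4I)^k) = rank((A + 4I)^(k+1))).
For λ = 5: rank(A - 5I) = 4, and the largest Jordan block has size 2 (the smallest k with rank((A - 5I)^k) = rank((A - 5I)^(k+1))).

So m_A(x) = (x - 5)^2(x + 4)^2.

m_A(x) = (x - 5)^2(x + 4)^2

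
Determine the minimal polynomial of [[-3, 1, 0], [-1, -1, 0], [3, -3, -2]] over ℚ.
m_A(x) = (x + 2)^2

The characteristic polynomial factors as (x + 2)^3. The minimal polynomial is ∏(x - λ)^{k_λ} where k_λ is the size of the largest Jordan block at λ.

For λ = -2: rank(A + 2I) = 1, and the largest Jordan block has size 2 (the smallest k with rank((A + 2I)^k) = rank((A + 2I)^(k+1))).

So m_A(x) = (x + 2)^2.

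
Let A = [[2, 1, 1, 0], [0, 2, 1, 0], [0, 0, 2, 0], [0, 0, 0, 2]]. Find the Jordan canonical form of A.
J = [[2, 1, 0, 0], [0, 2, 1, 0], [0, 0, 2, 0], [0, 0, 0, 2]]

The characteristic polynomial is det(xI - A) = (x - 2)^4, so the eigenvalues are 2 (algebraic multiplicity 4).

For λ = 2: rank(A - 2I) = 2, rank((A - 2I)^2) = 1, rank((A - 2I)^3) = 0. The eigenspace has dimension 4 - 2 = 2, so there are 2 Jordan blocks; the rank sequence gives block sizes [3, 1].

Assembling the blocks gives the Jordan form J above.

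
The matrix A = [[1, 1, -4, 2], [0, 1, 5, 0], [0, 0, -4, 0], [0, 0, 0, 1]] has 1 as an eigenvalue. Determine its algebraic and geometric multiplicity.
The characteristic polynomial is (x - 1)^3(x + 4), so the factor x - 1 appears with exponent 3: the algebraic multiplicity is 3.

rank(A - I) = 2, so the eigenspace has dimension 4 - 2 = 2: the geometric multiplicity is 2.

Since 2 < 3, A is not diagonalizable.

algebraic multiplicity 3, geometric multiplicity 2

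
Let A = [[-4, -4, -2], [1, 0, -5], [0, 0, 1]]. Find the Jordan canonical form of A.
J = [[-2, 1, 0], [0, -2, 0], [0, 0, 1]]

The characteristic polynomial is det(xI - A) = (x - 1)(x + 2)^2, so the eigenvalues are -2 (algebraic multiplicity 2), 1 (algebraic multiplicity 1).

For λ = -2: rank(A + 2I) = 2, rank((A + 2I)^2) = 1. The eigenspace has dimension 3 - 2 = 1, so there is 1 Jordan block; the rank sequence gives block sizes [2].

For λ = 1: algebraic multiplicity 1 gives one 1×1 block.

Assembling the blocks gives the Jordan form J above.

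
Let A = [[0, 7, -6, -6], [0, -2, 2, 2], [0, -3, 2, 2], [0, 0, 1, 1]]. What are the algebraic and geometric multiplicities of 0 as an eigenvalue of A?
The characteristic polynomial is x^3(x - 1), so the factor x appears with exponent 3: the algebraic multiplicity is 3.

rank(A) = 2, so the eigenspace has dimension 4 - 2 = 2: the geometric multiplicity is 2.

Since 2 < 3, A is not diagonalizable.

algebraic multiplicity 3, geometric multiplicity 2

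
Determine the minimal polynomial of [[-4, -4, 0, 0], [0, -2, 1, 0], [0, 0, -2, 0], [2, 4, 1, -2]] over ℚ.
m_A(x) = (x + 2)^2(x + 4)

The characteristic polynomial factors as (x + 2)^3(x + 4). The minimal polynomial is ∏(x - λ)^{k_λ} where k_λ is the size of the largest Jordan block at λ.

For λ = -4: rank(A + 4I) = 3, and the largest Jordan block has size 1 (the smallest k with rank((A + 4I)^k) = rank((A + 4I)^(k+1))).
For λ = -2: rank(A + 2I) = 2, and the largest Jordan block has size 2 (the smallest k with rank((A + 2I)^k) = rank((A + 2I)^(k+1))).

So m_A(x) = (x + 2)^2(x + 4).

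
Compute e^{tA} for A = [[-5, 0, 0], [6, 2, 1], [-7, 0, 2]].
A has Jordan form J = [[-5, 0, 0], [0, 2, 1], [0, 0, 2]] with A = PJP^{-1}, so e^{tA} = P e^{tJ} P^{-1}.

For a Jordan block J_k(λ), e^{tJ_k(λ)} = e^{λt} · (I + tN + t^2 N^2/2! + ... + t^{k-1} N^{k-1}/(k-1)!) where N is the nilpotent superdiagonal part.

Assembling the blocks and conjugating back gives the entries of e^{tA} as shown above.

e^{tA} = [[e^{-5*t}, 0, 0], [((1 - t)*e^{7*t} - 1)*e^{-5*t}, e^{2*t}, t*e^{2*t}], [(1 - e^{7*t})*e^{-5*t}, 0, e^{2*t}]]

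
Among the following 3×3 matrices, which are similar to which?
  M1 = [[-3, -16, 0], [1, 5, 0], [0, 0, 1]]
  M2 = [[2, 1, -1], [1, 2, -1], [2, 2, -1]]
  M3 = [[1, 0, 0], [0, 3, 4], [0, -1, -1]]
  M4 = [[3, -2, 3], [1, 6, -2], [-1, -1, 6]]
Characteristic polynomials: χ_{M1} = (x - 1)^3, χ_{M2} = (x - 1)^3, χ_{M3} = (x - 1)^3, χ_{M4} = (x - 5)^3.

{M1, M2, M3}: invariant factors x - 1, (x - 1)^2.

{M4}: invariant factors (x - 5)^3.

Matrices are similar if and only if their invariant-factor lists agree; the partition into similarity classes is {M1, M2, M3}, {M4}.

2 classes: {M1, M2, M3}, {M4}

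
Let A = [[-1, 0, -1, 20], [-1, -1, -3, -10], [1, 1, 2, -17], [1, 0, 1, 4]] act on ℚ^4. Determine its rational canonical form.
The invariant factors of A (the non-unit diagonal entries of the Smith normal form of xI - A over ℚ[x]) are (x - 2)^2(x^2 - 6), each dividing the next. The characteristic polynomial is their product, (x - 2)^2(x^2 - 6).

The rational canonical form is the block-diagonal matrix of companion matrices C(f_i):
R = [[0, 0, 0, 24], [1, 0, 0, -24], [0, 1, 0, 2], [0, 0, 1, 4]].

Note the characteristic polynomial does not split into linear factors over ℚ, so A has no Jordan form over ℚ; the rational canonical form exists over any field.

R = [[0, 0, 0, 24], [1, 0, 0, -24], [0, 1, 0, 2], [0, 0, 1, 4]]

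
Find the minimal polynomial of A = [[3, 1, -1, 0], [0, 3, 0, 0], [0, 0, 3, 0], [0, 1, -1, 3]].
The characteristic polynomial factors as (x - 3)^4. The minimal polynomial is ∏(x - λ)^{k_λ} where k_λ is the size of the largest Jordan block at λ.

For λ = 3: rank(A - 3I) = 1, and the largest Jordan block has size 2 (the smallest k with rank((A - 3I)^k) = rank((A - 3I)^(k+1))).

So m_A(x) = (x - 3)^2.

m_A(x) = (x - 3)^2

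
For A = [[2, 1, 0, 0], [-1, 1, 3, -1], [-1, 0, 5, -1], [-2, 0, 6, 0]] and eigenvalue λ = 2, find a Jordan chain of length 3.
We seek v_1 ∈ ker((A - 2I)^3) \ ker((A - 2I)^2), then set v_{i+1} = (A - 2I) v_i.

One such chain is v_1 = [[2, 0, 1, 0]]^T, v_2 = [[0, 1, 1, 2]]^T, v_3 = [[1, 0, 1, 2]]^T. Check: (A - 2I) v_3 = [[0, 0, 0, 0]]^T = 0.

v_1 = [[2, 0, 1, 0]]^T, v_2 = [[0, 1, 1, 2]]^T, v_3 = [[1, 0, 1, 2]]^T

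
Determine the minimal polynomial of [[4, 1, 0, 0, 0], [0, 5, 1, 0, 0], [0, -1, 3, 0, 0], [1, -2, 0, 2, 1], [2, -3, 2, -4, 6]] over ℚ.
m_A(x) = (x - 4)^3

The characteristic polynomial factors as (x - 4)^5. The minimal polynomial is ∏(x - λ)^{k_λ} where k_λ is the size of the largest Jordan block at λ.

For λ = 4: rank(A - 4I) = 3, and the largest Jordan block has size 3 (the smallest k with rank((A - 4I)^k) = rank((A - 4I)^(k+1))).

So m_A(x) = (x - 4)^3.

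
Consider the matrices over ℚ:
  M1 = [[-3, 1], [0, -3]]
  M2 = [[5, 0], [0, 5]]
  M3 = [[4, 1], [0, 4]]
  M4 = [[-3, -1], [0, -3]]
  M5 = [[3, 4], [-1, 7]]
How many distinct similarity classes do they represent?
Characteristic polynomials: χ_{M1} = (x + 3)^2, χ_{M2} = (x - 5)^2, χ_{M3} = (x - 4)^2, χ_{M4} = (x + 3)^2, χ_{M5} = (x - 5)^2.

{M1, M4}: invariant factors (x + 3)^2.

{M2}: invariant factors x - 5, x - 5.

{M3}: invariant factors (x - 4)^2.

{M5}: invariant factors (x - 5)^2.

Matrices are similar if and only if their invariant-factor lists agree; the partition into similarity classes is {M1, M4}, {M2}, {M3}, {M5}.

4 classes: {M1, M4}, {M2}, {M3}, {M5}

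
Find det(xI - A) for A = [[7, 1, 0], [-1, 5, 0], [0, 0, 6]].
χ_A(x) = (x - 6)^3

xI - A = [[x - 7, -1, 0], [1, x - 5, 0], [0, 0, x - 6]].

Expanding det(xI - A) along the first row:
det(xI - A) = + (x - 7)·det([[x - 5, 0], [0, x - 6]]) - (-1)·det([[1, 0], [0, x - 6]]) + (0)·det([[1, x - 5], [0, 0]]).

Evaluating gives χ_A(x) = x^3 - 18x^2 + 108x - 216 = (x - 6)^3.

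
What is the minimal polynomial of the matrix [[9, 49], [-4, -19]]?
The characteristic polynomial factors as (x + 5)^2. The minimal polynomial is ∏(x - λ)^{k_λ} where k_λ is the size of the largest Jordan block at λ.

For λ = -5: rank(A + 5I) = 1, and the largest Jordan block has size 2 (the smallest k with rank((A + 5I)^k) = rank((A + 5I)^(k+1))).

So m_A(x) = (x + 5)^2.

m_A(x) = (x + 5)^2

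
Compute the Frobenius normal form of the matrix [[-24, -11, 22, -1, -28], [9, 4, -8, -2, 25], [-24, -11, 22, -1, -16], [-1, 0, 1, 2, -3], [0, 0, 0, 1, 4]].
The invariant factors of A (the non-unit diagonal entries of the Smith normal form of xI - A over ℚ[x]) are x^2 - 2x + 3, (x - 4)(x^2 - 2x + 3), each dividing the next. The characteristic polynomial is their product, (x - 4)(x^2 - 2x + 3)^2.

The rational canonical form is the block-diagonal matrix of companion matrices C(f_i):
R = [[0, -3, 0, 0, 0], [1, 2, 0, 0, 0], [0, 0, 0, 0, 12], [0, 0, 1, 0, -11], [0, 0, 0, 1, 6]].

Note the characteristic polynomial does not split into linear factors over ℚ, so A has no Jordan form over ℚ; the rational canonical form exists over any field.

R = [[0, -3, 0, 0, 0], [1, 2, 0, 0, 0], [0, 0, 0, 0, 12], [0, 0, 1, 0, -11], [0, 0, 0, 1, 6]]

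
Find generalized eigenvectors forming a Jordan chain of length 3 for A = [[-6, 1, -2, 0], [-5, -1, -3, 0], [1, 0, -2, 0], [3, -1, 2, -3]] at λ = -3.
v_1 = [[-2, -2, 1, 1]]^T, v_2 = [[2, 3, -1, -2]]^T, v_3 = [[-1, -1, 1, 1]]^T

We seek v_1 ∈ ker((A + 3I)^3) \ ker((A + 3I)^2), then set v_{i+1} = (A + 3I) v_i.

One such chain is v_1 = [[-2, -2, 1, 1]]^T, v_2 = [[2, 3, -1, -2]]^T, v_3 = [[-1, -1, 1, 1]]^T. Check: (A + 3I) v_3 = [[0, 0, 0, 0]]^T = 0.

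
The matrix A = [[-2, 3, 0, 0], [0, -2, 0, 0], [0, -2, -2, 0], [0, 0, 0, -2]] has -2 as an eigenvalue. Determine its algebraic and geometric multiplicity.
The characteristic polynomial is (x + 2)^4, so the factor x + 2 appears with exponent 4: the algebraic multiplicity is 4.

rank(A + 2I) = 1, so the eigenspace has dimension 4 - 1 = 3: the geometric multiplicity is 3.

Since 3 < 4, A is not diagonalizable.

algebraic multiplicity 4, geometric multiplicity 3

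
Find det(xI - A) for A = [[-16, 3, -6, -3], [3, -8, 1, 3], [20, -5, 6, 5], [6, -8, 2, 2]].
χ_A(x) = (x + 4)^4

xI - A = [[x + 16, -3, 6, 3], [-3, x + 8, -1, -3], [-20, 5, x - 6, -5], [-6, 8, -2, x - 2]].

Expanding det(xI - A) along the first row:
det(xI - A) = + (x + 16)·det([[x + 8, -1, -3], [5, x - 6, -5], [8, -2, x - 2]]) - (-3)·det([[-3, -1, -3], [-20, x - 6, -5], [-6, -2, x - 2]]) + (6)·det([[-3, x + 8, -3], [-20, 5, -5], [-6, 8, x - 2]]) - (3)·det([[-3, x + 8, -1], [-20, 5, x - 6], [-6, 8, -2]]).

Evaluating gives χ_A(x) = x^4 + 16x^3 + 96x^2 + 256x + 256 = (x + 4)^4.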